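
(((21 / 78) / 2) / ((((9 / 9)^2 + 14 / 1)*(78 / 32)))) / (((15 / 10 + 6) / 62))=3472 / 114075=0.03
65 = 65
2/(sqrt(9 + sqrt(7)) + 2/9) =0.55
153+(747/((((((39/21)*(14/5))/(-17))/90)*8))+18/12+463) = -2793055/104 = -26856.30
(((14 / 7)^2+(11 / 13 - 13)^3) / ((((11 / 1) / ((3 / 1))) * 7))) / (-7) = 11806572 / 1184183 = 9.97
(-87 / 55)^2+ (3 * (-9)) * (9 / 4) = -704799 / 12100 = -58.25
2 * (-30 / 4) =-15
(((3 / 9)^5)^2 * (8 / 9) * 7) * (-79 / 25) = -4424 / 13286025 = -0.00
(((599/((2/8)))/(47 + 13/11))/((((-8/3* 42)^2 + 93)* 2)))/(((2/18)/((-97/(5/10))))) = -11504394/3348805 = -3.44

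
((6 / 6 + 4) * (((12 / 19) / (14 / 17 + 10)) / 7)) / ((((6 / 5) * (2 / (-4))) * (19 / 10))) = -2125 / 58121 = -0.04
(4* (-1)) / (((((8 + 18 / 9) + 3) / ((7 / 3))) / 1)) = -0.72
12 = 12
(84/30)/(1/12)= 168/5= 33.60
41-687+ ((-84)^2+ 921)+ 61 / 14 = 102695 / 14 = 7335.36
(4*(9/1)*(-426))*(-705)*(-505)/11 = -5459999400/11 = -496363581.82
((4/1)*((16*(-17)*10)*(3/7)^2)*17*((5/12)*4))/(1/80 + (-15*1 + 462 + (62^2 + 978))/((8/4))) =-221952000/10327289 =-21.49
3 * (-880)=-2640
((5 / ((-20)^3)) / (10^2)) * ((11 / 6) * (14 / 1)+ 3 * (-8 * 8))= 499 / 480000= 0.00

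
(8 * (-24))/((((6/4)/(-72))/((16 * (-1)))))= -147456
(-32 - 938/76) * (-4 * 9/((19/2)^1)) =60660/361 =168.03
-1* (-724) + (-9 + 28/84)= 2146/3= 715.33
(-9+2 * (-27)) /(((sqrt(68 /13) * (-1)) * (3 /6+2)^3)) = 252 * sqrt(221) /2125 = 1.76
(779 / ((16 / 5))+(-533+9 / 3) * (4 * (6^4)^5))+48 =-124016894286936141257 / 16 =-7751055892933508828.56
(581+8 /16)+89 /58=16908 /29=583.03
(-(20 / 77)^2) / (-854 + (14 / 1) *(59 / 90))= 18000 / 225402793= 0.00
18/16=9/8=1.12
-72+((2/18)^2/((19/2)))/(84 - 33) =-5651206/78489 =-72.00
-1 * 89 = -89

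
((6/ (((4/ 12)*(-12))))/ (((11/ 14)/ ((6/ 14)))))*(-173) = 1557/ 11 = 141.55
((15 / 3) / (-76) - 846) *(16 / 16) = -64301 / 76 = -846.07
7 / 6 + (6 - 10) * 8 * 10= -1913 / 6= -318.83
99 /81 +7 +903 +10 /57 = 155849 /171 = 911.40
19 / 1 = 19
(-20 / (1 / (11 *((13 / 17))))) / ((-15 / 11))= 6292 / 51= 123.37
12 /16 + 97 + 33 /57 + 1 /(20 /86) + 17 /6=120227 /1140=105.46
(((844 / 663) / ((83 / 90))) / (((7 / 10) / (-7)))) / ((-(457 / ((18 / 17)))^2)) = 82036800 / 1107135072823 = 0.00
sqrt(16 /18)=2*sqrt(2) /3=0.94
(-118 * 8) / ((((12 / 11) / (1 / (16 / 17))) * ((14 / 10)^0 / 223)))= -2460359 / 12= -205029.92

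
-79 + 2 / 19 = -1499 / 19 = -78.89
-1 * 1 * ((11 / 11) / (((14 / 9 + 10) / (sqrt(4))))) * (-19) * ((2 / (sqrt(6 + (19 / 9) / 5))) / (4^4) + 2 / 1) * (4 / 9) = 57 * sqrt(5) / 28288 + 38 / 13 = 2.93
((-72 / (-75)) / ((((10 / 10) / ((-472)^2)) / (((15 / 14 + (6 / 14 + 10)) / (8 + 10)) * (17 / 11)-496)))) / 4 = -873424672 / 33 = -26467414.30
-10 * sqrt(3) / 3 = -5.77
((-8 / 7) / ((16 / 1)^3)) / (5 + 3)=-1 / 28672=-0.00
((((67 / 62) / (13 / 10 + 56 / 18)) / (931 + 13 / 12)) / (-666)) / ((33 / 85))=-11390 / 11205018913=-0.00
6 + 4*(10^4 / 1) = 40006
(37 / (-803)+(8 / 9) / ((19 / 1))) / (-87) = -97 / 11946231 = -0.00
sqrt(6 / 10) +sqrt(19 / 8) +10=sqrt(15) / 5 +sqrt(38) / 4 +10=12.32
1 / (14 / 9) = 9 / 14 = 0.64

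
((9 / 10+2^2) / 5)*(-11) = -10.78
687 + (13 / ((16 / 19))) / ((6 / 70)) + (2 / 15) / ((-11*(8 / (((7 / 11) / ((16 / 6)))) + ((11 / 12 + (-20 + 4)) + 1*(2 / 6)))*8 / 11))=328181249 / 378480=867.10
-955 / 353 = -2.71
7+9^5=59056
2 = 2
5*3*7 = 105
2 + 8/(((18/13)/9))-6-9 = 39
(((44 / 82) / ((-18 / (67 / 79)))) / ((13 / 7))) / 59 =-5159 / 22358817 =-0.00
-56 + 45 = -11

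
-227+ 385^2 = 147998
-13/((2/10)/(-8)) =520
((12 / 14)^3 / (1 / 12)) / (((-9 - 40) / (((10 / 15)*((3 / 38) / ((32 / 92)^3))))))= -985527 / 5109328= -0.19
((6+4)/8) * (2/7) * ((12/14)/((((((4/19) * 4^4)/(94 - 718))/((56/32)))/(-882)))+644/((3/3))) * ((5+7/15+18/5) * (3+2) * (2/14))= 12404645/336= 36918.59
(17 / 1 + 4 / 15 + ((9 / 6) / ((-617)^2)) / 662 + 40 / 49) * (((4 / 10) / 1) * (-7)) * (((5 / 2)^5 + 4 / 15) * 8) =-314877442468759643 / 7938507717000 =-39664.56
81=81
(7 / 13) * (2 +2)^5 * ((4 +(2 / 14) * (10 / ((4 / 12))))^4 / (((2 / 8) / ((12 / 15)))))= 185409470464 / 22295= 8316190.65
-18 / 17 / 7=-18 / 119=-0.15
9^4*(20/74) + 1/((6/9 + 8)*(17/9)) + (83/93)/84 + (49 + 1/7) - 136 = 107728773049/63878724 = 1686.46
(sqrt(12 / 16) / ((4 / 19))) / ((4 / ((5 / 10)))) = 19*sqrt(3) / 64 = 0.51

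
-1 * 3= -3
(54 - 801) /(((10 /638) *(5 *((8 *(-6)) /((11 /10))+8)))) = 2621223 /9800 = 267.47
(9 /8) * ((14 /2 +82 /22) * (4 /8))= 531 /88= 6.03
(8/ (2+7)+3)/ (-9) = -35/ 81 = -0.43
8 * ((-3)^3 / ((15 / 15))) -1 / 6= -1297 / 6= -216.17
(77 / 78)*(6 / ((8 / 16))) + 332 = 4470 / 13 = 343.85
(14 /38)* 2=14 /19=0.74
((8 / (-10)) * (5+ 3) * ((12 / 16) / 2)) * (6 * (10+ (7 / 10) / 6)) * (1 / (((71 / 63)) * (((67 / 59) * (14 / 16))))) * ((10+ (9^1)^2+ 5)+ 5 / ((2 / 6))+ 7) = -1825603488 / 118925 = -15350.88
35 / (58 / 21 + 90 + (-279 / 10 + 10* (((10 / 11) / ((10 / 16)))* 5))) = 80850 / 317831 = 0.25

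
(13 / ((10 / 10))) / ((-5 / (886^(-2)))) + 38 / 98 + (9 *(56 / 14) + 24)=11614015183 / 192324020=60.39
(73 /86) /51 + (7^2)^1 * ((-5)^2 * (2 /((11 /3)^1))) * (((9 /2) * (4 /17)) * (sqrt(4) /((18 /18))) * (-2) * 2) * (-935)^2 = -21702015719927 /4386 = -4948019999.98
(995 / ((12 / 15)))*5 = 24875 / 4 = 6218.75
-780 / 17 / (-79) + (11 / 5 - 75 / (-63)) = 560008 / 141015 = 3.97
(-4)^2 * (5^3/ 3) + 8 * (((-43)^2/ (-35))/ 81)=1875208/ 2835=661.45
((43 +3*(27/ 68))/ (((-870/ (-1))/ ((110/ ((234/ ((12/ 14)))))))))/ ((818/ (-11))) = -363605/ 1321125624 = -0.00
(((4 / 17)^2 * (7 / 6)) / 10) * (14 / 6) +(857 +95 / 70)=156283829 / 182070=858.37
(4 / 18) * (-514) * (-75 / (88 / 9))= 19275 / 22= 876.14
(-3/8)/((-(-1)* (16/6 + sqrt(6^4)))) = -9/928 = -0.01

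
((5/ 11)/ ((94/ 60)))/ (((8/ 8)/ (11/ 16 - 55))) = -5925/ 376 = -15.76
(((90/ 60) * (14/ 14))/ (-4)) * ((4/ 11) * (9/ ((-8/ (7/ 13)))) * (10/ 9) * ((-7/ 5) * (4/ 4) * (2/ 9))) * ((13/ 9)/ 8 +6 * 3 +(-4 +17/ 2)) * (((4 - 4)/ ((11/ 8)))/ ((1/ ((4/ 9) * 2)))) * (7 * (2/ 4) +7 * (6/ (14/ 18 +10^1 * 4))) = 0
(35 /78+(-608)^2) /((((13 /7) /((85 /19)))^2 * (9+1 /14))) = 236467.81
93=93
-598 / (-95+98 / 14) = 299 / 44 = 6.80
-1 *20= -20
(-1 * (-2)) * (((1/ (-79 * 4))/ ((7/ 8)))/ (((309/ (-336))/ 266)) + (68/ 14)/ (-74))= 4132558/ 2107483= 1.96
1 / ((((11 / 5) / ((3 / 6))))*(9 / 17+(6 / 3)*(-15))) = -85 / 11022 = -0.01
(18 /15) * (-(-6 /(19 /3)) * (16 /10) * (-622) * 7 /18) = -208992 /475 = -439.98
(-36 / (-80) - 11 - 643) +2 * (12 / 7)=-650.12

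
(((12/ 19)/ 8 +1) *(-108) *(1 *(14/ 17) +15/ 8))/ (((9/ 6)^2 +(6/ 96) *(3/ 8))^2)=-184897536/ 3039107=-60.84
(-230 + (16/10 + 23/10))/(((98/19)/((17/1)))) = -104329/140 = -745.21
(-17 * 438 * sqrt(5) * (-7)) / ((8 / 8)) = 52122 * sqrt(5) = 116548.34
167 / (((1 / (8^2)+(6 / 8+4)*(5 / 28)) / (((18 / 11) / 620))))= 37408 / 73315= 0.51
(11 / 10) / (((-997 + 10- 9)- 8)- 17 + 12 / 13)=-143 / 132610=-0.00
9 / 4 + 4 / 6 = 35 / 12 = 2.92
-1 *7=-7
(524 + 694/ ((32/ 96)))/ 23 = 2606/ 23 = 113.30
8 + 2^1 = 10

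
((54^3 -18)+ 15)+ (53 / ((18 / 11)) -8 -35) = 2834107 / 18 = 157450.39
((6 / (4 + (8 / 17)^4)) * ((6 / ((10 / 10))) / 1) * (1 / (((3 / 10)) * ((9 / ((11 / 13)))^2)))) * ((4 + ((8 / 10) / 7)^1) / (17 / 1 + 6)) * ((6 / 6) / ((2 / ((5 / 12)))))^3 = 252651025 / 596259767376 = 0.00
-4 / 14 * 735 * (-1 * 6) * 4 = 5040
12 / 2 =6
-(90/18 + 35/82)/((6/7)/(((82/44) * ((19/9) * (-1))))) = 59185/2376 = 24.91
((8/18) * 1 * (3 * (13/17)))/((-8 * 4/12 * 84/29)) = -377/2856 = -0.13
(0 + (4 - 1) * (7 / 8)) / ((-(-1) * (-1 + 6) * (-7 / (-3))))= 9 / 40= 0.22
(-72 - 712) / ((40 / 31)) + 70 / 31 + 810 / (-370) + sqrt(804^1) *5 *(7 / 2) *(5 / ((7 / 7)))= -3484191 / 5735 + 175 *sqrt(201)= 1873.52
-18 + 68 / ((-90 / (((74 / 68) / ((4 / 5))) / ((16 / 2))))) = -5221 / 288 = -18.13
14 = 14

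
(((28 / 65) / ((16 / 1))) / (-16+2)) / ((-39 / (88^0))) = 1 / 20280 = 0.00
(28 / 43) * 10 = 280 / 43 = 6.51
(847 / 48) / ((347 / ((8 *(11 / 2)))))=9317 / 4164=2.24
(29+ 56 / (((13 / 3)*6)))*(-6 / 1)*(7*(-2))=34020 / 13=2616.92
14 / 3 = 4.67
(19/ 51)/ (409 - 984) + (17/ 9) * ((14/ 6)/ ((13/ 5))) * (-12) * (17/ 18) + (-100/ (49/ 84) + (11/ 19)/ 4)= -1043141490133/ 5475915900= -190.50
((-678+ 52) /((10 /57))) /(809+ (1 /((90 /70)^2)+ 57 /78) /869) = -32651063874 /7402825195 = -4.41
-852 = -852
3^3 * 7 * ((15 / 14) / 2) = 405 / 4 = 101.25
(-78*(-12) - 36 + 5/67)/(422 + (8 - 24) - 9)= 60305/26599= 2.27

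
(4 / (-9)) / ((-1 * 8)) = 1 / 18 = 0.06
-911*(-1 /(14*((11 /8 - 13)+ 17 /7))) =-3644 /515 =-7.08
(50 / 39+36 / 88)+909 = 781373 / 858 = 910.69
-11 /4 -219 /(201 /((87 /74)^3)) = -4.52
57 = 57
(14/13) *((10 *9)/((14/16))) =1440/13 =110.77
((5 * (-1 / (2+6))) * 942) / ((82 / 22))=-25905 / 164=-157.96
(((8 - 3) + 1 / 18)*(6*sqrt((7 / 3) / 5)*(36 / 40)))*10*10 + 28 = 28 + 182*sqrt(105) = 1892.95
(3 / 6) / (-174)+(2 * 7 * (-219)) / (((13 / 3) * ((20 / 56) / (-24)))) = 1075503679 / 22620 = 47546.58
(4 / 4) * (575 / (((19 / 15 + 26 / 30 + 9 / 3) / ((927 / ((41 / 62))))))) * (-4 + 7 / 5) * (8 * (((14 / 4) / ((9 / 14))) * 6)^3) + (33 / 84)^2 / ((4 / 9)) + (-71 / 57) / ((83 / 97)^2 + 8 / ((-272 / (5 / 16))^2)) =-149696425291726176092543219341 / 1314854467313897664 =-113850185714.88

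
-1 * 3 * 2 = -6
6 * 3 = 18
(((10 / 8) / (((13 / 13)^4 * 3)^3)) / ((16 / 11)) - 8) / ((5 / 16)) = -25.50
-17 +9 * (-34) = -323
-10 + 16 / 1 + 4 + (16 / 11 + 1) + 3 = 170 / 11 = 15.45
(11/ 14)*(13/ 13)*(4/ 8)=11/ 28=0.39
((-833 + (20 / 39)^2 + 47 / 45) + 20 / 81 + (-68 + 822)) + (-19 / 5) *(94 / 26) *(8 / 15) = -84.77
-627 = -627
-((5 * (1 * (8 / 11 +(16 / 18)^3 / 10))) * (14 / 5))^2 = -200403056896 / 1607609025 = -124.66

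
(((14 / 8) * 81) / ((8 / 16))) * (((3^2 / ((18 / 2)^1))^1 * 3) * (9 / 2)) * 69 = 1056321 / 4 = 264080.25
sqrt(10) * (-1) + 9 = 9 -sqrt(10) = 5.84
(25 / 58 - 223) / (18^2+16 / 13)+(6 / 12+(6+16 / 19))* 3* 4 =407316453 / 4659256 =87.42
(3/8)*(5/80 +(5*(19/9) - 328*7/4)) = -81127/384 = -211.27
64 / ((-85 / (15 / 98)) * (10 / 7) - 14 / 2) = -192 / 2401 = -0.08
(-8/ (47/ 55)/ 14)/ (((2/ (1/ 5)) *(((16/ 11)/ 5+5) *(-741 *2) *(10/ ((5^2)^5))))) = 1181640625/ 141885198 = 8.33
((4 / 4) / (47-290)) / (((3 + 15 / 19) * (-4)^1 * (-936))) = -19 / 65505024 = -0.00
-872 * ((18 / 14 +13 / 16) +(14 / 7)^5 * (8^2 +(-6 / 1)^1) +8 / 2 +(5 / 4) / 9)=-204607715 / 126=-1623870.75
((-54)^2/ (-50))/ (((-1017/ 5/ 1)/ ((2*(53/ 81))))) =0.38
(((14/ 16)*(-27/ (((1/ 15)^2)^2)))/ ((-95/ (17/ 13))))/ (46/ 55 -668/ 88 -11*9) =-1789239375/ 11493404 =-155.68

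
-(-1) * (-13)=-13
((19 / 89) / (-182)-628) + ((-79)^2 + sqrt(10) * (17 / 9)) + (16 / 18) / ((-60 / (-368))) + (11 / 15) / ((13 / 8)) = 17 * sqrt(10) / 9 + 2457404297 / 437346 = 5624.88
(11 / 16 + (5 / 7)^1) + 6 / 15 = 1009 / 560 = 1.80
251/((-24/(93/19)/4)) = -7781/38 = -204.76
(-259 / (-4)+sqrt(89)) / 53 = sqrt(89) / 53+259 / 212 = 1.40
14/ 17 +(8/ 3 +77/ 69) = 1801/ 391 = 4.61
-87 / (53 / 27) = -2349 / 53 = -44.32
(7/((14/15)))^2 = 225/4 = 56.25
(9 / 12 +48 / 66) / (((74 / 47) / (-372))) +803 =369527 / 814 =453.96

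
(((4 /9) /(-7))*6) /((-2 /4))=16 /21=0.76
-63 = -63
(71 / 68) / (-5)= -71 / 340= -0.21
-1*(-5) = 5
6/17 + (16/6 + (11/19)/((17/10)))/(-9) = 164/8721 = 0.02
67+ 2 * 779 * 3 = 4741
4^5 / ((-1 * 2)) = -512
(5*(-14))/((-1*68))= 35/34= 1.03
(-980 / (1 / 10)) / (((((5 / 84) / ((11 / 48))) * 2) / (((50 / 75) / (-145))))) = 7546 / 87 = 86.74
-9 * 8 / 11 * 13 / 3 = -312 / 11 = -28.36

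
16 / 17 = 0.94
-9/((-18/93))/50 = 93/100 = 0.93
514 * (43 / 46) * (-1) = -480.48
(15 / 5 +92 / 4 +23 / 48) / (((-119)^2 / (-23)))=-29233 / 679728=-0.04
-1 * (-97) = 97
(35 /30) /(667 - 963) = -7 /1776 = -0.00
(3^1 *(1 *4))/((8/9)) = 27/2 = 13.50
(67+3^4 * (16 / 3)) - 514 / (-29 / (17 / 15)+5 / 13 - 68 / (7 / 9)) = 43870958 / 87121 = 503.56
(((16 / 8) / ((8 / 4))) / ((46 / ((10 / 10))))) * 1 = 1 / 46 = 0.02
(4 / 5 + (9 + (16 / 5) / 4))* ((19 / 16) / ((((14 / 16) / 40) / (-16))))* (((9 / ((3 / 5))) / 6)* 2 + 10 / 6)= -61379.05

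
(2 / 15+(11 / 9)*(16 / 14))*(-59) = -28438 / 315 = -90.28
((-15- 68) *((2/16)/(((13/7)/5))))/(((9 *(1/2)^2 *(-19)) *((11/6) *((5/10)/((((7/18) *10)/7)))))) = 29050/73359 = 0.40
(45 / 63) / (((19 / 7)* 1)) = 5 / 19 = 0.26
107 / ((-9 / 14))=-1498 / 9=-166.44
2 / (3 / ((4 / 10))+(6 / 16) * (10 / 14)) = 112 / 435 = 0.26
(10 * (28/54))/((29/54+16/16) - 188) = -280/10069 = -0.03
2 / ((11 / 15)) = 30 / 11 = 2.73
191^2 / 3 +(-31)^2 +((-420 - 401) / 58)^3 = 10285.08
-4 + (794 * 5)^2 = 15760896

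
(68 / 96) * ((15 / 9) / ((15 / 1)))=17 / 216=0.08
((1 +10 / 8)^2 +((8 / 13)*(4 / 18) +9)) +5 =35941 / 1872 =19.20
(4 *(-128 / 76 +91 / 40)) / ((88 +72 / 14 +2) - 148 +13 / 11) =-34573 / 756010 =-0.05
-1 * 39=-39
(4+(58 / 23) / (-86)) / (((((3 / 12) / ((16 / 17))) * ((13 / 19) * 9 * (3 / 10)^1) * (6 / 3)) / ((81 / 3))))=1404480 / 12857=109.24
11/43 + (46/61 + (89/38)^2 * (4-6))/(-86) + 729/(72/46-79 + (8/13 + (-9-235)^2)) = 26051087902687/67337283481540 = 0.39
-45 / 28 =-1.61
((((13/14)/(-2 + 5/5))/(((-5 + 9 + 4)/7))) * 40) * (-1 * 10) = 325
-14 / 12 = -7 / 6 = -1.17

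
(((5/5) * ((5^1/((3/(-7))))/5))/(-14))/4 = 1/24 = 0.04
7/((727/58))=406/727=0.56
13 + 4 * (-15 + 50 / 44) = -467 / 11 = -42.45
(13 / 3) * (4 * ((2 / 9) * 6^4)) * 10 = 49920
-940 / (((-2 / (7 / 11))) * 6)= 1645 / 33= 49.85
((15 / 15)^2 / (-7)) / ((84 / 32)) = -0.05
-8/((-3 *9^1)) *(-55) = -440/27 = -16.30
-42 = -42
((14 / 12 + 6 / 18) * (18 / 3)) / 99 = 1 / 11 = 0.09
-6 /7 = -0.86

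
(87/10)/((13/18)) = 12.05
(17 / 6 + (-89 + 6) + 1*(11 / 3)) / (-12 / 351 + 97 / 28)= -14742 / 661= -22.30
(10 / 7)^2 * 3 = 300 / 49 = 6.12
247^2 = 61009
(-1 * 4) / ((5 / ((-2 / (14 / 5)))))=4 / 7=0.57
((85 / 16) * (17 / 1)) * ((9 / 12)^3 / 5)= 7803 / 1024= 7.62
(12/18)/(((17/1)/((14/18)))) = 14/459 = 0.03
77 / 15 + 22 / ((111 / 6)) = 3509 / 555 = 6.32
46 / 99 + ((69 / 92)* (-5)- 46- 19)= -27041 / 396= -68.29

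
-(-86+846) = -760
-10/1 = -10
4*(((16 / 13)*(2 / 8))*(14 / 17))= 224 / 221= 1.01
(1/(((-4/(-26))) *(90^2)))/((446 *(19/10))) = 13/13727880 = 0.00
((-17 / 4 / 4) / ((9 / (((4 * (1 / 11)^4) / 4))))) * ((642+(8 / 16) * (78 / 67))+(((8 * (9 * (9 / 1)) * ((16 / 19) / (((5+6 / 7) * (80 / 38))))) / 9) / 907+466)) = -234776624237 / 26264502784080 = -0.01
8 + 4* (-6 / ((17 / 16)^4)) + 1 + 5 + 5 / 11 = -4.38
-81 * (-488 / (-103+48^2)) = 39528 / 2201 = 17.96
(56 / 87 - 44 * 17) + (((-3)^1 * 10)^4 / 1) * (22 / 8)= 193727480 / 87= 2226752.64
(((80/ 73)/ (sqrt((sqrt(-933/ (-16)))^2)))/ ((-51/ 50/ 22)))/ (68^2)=-22000 * sqrt(933)/ 1003858551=-0.00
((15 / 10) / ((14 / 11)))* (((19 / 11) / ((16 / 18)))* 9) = 4617 / 224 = 20.61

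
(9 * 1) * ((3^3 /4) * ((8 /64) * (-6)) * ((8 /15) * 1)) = -243 /10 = -24.30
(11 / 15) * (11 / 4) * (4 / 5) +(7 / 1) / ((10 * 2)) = 589 / 300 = 1.96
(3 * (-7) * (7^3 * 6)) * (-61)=2636298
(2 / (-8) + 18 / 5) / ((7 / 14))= 67 / 10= 6.70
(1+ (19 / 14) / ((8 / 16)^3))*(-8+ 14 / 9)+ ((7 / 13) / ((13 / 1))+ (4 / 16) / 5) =-16251853 / 212940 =-76.32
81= 81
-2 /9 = -0.22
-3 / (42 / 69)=-69 / 14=-4.93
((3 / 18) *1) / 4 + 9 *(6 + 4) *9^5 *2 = 255091681 / 24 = 10628820.04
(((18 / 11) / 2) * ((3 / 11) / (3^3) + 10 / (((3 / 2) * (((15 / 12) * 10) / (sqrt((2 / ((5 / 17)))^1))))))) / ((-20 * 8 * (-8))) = 0.00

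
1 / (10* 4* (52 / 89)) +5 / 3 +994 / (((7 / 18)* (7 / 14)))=31909547 / 6240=5113.71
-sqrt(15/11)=-sqrt(165)/11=-1.17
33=33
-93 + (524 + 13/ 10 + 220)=6523/ 10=652.30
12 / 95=0.13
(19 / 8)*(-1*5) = -95 / 8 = -11.88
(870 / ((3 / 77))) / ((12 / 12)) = 22330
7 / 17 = 0.41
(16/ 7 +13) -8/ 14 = 103/ 7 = 14.71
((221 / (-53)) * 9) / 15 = -663 / 265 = -2.50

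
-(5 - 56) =51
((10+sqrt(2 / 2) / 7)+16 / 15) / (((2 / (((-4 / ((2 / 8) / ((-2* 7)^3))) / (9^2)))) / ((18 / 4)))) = 1845536 / 135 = 13670.64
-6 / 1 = -6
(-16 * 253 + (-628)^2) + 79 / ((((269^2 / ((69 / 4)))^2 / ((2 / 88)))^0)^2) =390415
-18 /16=-9 /8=-1.12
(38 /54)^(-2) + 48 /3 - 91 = -26346 /361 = -72.98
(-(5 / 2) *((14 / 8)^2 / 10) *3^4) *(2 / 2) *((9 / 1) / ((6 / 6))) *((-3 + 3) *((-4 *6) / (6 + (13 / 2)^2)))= 0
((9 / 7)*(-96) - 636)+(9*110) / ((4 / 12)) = 15474 / 7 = 2210.57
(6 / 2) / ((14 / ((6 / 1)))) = 1.29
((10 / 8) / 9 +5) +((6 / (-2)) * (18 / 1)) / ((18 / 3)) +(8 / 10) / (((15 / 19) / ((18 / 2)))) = 4733 / 900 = 5.26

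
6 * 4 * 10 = 240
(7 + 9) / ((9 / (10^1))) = 160 / 9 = 17.78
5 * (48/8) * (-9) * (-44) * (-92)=-1092960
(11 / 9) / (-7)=-0.17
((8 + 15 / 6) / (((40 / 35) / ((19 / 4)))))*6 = 8379 / 32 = 261.84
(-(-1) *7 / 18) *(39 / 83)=91 / 498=0.18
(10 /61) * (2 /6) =10 /183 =0.05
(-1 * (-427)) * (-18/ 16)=-3843/ 8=-480.38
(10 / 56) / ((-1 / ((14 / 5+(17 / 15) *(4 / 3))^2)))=-9409 / 2835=-3.32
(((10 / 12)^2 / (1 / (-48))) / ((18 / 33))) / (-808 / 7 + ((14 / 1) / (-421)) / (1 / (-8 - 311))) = 810425 / 1390077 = 0.58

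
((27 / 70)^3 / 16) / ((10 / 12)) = 59049 / 13720000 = 0.00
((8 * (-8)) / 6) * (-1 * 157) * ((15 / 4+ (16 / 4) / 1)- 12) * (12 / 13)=-85408 / 13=-6569.85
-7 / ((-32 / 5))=35 / 32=1.09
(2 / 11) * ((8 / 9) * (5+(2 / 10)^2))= 224 / 275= 0.81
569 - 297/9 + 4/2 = 538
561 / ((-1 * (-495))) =17 / 15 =1.13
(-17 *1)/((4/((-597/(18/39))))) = 43979/8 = 5497.38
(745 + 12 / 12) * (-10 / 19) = -7460 / 19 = -392.63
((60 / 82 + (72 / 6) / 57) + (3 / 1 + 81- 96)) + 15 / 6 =-13333 / 1558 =-8.56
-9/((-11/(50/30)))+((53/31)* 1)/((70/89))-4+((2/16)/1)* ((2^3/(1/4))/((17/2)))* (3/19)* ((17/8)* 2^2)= 0.17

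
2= 2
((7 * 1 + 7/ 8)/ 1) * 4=63/ 2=31.50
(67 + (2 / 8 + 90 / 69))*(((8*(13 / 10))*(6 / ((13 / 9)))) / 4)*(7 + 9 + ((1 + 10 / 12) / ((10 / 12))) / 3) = 14247513 / 1150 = 12389.14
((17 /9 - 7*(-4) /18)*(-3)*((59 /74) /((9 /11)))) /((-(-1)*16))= -0.63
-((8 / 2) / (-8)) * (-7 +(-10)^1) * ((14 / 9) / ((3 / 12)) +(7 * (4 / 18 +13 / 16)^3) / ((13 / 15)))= -3336916247 / 25878528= -128.95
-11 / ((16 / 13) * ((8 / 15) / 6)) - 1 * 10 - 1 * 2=-7203 / 64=-112.55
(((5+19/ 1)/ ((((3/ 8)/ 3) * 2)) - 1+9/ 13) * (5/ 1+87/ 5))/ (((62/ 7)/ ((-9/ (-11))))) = 4388832/ 22165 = 198.01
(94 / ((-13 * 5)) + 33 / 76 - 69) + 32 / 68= -5840083 / 83980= -69.54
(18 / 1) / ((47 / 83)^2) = 124002 / 2209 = 56.13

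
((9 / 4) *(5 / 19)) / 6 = 15 / 152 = 0.10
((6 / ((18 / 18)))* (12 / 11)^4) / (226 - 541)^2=1536 / 17935225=0.00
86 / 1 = 86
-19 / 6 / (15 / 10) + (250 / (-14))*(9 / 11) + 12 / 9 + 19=2503 / 693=3.61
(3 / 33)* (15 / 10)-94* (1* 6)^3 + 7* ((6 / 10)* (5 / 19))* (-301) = -8626077 / 418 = -20636.55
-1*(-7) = 7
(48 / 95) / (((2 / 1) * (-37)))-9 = -31659 / 3515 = -9.01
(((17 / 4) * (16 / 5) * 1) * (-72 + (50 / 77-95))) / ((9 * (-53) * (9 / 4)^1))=3484048 / 1652805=2.11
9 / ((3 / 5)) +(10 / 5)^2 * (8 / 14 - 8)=-103 / 7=-14.71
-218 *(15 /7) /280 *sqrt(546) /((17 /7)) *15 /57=-1635 *sqrt(546) /9044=-4.22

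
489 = 489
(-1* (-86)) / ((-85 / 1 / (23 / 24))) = -989 / 1020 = -0.97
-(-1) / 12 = 1 / 12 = 0.08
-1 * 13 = -13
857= 857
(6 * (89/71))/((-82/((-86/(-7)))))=-22962/20377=-1.13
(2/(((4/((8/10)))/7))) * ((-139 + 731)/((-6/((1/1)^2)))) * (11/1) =-45584/15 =-3038.93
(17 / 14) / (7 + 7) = 17 / 196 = 0.09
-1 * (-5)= 5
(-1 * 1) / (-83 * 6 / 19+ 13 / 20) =380 / 9713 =0.04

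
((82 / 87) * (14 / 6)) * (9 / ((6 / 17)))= 4879 / 87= 56.08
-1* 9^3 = -729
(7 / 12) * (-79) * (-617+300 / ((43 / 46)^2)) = 279836249 / 22188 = 12612.05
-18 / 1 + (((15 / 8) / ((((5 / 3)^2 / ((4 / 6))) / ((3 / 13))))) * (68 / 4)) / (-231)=-360513 / 20020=-18.01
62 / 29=2.14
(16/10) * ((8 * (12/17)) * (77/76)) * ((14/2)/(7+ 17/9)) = 58212/8075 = 7.21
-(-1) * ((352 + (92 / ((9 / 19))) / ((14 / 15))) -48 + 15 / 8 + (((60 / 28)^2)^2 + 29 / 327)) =3361247321 / 6281016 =535.14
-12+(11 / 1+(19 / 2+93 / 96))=303 / 32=9.47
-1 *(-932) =932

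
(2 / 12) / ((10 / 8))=2 / 15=0.13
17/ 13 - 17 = -204/ 13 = -15.69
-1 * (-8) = 8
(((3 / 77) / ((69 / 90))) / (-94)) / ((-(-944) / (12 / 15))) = -9 / 19643932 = -0.00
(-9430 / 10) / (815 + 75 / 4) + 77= 11001 / 145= 75.87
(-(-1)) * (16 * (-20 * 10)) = -3200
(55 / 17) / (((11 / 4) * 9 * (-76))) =-5 / 2907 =-0.00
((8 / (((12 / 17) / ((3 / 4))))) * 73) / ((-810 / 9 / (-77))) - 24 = 91237 / 180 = 506.87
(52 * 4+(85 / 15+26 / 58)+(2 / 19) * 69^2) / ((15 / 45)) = 1182346 / 551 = 2145.82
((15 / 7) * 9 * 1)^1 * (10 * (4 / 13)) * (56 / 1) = 43200 / 13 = 3323.08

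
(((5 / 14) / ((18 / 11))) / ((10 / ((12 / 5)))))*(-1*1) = -11 / 210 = -0.05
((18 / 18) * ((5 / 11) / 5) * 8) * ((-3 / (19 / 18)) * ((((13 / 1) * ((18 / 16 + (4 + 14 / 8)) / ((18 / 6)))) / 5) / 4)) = -3.08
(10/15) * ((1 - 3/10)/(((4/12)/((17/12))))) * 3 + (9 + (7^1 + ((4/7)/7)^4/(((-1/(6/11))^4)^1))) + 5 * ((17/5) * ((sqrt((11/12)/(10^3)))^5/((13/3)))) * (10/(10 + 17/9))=2057 * sqrt(330)/445120000000 + 37052682818119/1688049028820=21.95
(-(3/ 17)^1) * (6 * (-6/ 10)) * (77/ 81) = 154/ 255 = 0.60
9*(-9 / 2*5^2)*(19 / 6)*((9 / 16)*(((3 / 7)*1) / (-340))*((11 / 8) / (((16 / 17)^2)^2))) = 3742747965 / 939524096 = 3.98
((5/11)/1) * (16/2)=40/11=3.64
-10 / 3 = -3.33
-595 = -595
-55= -55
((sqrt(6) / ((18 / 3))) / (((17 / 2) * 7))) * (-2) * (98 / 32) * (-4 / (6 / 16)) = 28 * sqrt(6) / 153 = 0.45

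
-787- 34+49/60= -49211/60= -820.18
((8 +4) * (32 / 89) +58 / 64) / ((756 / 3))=14869 / 717696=0.02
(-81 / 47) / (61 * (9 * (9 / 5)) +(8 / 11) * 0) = -5 / 2867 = -0.00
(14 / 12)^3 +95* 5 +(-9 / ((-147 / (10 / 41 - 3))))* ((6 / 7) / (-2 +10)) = 476.57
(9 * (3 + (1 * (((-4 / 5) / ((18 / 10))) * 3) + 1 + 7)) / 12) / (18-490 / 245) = 29 / 64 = 0.45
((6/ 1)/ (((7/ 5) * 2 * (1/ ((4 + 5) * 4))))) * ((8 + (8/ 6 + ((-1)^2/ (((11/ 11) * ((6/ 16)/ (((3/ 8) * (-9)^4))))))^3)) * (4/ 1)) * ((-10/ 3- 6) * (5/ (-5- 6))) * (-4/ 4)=-4066985325460800/ 11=-369725938678254.55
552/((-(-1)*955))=552/955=0.58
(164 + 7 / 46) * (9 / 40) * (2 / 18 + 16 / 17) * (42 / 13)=1109997 / 8840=125.57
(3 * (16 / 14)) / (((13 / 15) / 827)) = 297720 / 91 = 3271.65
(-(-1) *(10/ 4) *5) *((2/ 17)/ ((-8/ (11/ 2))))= -1.01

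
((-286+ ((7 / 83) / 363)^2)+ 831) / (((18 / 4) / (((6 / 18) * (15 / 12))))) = 1236818423485 / 24509429307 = 50.46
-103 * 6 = -618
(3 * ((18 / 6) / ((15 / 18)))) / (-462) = -9 / 385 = -0.02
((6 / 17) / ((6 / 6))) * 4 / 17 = 24 / 289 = 0.08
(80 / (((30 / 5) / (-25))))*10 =-10000 / 3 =-3333.33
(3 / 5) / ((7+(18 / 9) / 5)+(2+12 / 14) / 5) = 0.08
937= 937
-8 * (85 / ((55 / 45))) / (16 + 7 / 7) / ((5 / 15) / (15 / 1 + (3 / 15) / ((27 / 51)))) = -16608 / 11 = -1509.82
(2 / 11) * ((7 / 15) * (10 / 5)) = 28 / 165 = 0.17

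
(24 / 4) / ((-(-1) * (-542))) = -3 / 271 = -0.01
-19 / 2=-9.50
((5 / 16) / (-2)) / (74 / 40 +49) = -25 / 8136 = -0.00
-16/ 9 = -1.78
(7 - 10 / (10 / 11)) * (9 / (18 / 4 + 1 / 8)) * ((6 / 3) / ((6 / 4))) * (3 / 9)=-128 / 37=-3.46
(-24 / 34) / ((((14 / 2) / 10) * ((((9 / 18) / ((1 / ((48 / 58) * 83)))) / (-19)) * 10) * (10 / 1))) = 551 / 98770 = 0.01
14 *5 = 70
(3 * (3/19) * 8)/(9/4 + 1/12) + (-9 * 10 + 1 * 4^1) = -11222/133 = -84.38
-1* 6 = -6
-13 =-13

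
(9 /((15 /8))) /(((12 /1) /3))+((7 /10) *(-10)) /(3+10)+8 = 563 /65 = 8.66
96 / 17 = 5.65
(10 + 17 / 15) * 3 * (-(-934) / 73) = 155978 / 365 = 427.34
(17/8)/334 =17/2672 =0.01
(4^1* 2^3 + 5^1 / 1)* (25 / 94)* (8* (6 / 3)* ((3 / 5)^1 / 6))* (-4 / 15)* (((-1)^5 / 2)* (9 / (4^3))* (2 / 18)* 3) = 37 / 376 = 0.10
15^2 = 225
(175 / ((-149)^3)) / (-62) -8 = -1640742529 / 205092838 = -8.00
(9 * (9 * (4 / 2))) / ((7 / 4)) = 648 / 7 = 92.57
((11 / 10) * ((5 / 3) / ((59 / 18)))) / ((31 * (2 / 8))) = 132 / 1829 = 0.07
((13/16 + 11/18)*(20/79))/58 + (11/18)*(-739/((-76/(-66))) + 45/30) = -1226261185/3134088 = -391.27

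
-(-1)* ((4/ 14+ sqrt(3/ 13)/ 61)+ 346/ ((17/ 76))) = sqrt(39)/ 793+ 184106/ 119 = 1547.12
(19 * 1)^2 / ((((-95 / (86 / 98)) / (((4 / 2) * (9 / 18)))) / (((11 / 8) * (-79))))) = 709973 / 1960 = 362.23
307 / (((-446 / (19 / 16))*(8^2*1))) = -5833 / 456704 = -0.01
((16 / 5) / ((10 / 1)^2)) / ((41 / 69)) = 0.05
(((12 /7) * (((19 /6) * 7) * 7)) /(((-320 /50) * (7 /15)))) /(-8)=1425 /128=11.13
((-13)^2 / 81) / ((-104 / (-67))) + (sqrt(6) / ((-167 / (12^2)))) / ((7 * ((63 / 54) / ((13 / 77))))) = 871 / 648 - 11232 * sqrt(6) / 630091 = 1.30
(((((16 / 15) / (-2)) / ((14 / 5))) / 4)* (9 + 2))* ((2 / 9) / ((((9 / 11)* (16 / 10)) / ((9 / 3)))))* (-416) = 62920 / 567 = 110.97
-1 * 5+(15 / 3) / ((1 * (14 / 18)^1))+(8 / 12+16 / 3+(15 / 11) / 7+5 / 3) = 2146 / 231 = 9.29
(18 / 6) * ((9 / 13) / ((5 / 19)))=7.89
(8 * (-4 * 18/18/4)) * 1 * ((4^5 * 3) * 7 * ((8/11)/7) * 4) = -786432/11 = -71493.82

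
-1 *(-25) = 25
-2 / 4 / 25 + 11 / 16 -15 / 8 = -483 / 400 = -1.21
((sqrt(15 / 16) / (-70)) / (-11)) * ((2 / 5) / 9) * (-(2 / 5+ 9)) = -47 * sqrt(15) / 346500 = -0.00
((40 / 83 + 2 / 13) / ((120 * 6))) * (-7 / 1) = -2401 / 388440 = -0.01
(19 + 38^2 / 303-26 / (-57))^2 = 19444908025 / 33143049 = 586.70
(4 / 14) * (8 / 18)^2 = 32 / 567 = 0.06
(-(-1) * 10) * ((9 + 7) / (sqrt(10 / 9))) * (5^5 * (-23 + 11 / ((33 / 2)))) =-3350000 * sqrt(10) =-10593630.16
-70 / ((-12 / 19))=665 / 6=110.83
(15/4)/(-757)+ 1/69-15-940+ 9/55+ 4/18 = -32908829051/34473780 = -954.60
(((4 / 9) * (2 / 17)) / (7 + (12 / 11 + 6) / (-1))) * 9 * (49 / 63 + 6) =-5368 / 153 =-35.08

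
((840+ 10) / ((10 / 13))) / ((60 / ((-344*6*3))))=-114036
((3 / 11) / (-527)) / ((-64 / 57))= 171 / 371008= 0.00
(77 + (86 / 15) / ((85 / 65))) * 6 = 41506 / 85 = 488.31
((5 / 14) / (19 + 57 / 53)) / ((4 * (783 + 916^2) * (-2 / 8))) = -0.00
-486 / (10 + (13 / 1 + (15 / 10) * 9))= -972 / 73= -13.32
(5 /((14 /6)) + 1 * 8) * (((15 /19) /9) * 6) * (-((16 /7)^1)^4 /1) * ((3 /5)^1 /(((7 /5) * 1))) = -62.45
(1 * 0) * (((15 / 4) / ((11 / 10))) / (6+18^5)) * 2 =0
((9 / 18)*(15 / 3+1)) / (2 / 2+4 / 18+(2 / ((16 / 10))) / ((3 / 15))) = 0.40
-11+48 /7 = -29 /7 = -4.14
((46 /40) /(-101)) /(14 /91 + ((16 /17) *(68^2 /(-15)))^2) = -13455 /99472557608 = -0.00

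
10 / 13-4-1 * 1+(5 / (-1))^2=20.77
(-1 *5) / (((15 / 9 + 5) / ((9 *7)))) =-189 / 4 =-47.25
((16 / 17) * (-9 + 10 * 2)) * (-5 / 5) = -176 / 17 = -10.35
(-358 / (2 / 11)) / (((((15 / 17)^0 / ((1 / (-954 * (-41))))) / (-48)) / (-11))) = -173272 / 6519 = -26.58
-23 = -23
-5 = -5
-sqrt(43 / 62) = -sqrt(2666) / 62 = -0.83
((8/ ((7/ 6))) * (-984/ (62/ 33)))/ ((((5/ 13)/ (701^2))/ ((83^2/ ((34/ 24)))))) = -411563734249105152/ 18445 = -22313024356145.58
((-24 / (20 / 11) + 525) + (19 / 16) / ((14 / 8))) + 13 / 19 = 1365013 / 2660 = 513.16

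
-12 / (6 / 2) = -4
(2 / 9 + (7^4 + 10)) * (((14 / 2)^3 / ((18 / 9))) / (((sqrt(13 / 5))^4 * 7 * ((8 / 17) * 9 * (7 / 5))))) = 322802375 / 219024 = 1473.82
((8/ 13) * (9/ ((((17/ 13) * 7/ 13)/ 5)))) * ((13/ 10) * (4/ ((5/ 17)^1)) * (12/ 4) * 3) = 219024/ 35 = 6257.83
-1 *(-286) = 286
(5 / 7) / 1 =5 / 7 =0.71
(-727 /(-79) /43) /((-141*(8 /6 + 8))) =-727 /4470452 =-0.00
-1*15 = -15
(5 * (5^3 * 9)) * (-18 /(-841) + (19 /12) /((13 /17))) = 514595625 /43732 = 11767.03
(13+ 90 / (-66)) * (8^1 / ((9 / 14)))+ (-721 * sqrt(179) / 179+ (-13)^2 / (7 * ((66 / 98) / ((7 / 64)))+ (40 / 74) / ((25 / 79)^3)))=4981011364259 / 33742728756 - 721 * sqrt(179) / 179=93.73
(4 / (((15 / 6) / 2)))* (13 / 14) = 104 / 35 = 2.97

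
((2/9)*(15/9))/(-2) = -5/27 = -0.19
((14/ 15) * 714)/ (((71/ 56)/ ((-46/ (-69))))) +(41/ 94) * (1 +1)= 17583313/ 50055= 351.28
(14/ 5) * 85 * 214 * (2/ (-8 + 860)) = 25466/ 213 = 119.56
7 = 7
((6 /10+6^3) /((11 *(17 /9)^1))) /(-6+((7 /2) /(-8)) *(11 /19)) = -2963088 /1777435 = -1.67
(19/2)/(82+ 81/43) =817/7214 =0.11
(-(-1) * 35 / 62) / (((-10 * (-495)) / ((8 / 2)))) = 7 / 15345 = 0.00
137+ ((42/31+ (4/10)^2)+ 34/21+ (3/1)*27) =3598954/16275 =221.13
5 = 5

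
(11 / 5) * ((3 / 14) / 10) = 0.05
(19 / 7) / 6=19 / 42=0.45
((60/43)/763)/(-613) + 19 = 382126363/20111917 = 19.00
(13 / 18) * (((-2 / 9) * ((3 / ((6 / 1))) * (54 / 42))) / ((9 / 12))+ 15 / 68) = 559 / 25704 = 0.02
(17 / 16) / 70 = 17 / 1120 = 0.02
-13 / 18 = -0.72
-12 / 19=-0.63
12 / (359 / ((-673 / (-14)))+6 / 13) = 26247 / 17344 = 1.51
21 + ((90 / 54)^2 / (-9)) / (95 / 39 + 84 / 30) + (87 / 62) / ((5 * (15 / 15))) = 181355749 / 8545770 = 21.22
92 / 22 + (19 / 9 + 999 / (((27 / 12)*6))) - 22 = 5771 / 99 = 58.29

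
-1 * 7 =-7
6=6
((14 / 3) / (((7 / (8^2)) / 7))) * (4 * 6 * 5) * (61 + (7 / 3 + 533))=21372586.67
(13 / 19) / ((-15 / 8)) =-104 / 285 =-0.36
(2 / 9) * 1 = 2 / 9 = 0.22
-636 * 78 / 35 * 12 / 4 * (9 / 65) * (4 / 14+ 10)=-7418304 / 1225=-6055.76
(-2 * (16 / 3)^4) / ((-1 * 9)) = 131072 / 729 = 179.80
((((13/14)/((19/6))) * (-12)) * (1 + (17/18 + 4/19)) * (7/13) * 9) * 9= -119394/361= -330.73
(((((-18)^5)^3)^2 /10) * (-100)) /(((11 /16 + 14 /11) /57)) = -304418763457657540299548364437189465997312 /23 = -13235598411202501752154280000000000000000.00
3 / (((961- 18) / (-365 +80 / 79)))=-86265 / 74497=-1.16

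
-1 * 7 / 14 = -1 / 2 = -0.50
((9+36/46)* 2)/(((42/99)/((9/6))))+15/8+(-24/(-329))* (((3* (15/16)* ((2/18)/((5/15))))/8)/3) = 1228965/17296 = 71.05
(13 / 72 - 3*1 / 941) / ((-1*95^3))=-12017 / 58088871000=-0.00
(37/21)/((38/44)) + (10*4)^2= 639214/399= 1602.04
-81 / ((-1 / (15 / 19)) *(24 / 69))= 27945 / 152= 183.85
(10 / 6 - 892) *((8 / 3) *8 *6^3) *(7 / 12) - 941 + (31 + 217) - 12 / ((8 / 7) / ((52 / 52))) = -4787839 / 2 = -2393919.50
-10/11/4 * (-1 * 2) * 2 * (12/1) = 120/11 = 10.91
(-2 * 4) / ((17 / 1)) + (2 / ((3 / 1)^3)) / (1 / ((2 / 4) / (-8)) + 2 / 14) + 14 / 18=15413 / 50949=0.30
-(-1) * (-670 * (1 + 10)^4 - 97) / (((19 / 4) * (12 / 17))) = -8776981 / 3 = -2925660.33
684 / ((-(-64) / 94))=8037 / 8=1004.62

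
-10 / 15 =-0.67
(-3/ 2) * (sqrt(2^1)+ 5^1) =-15/ 2 - 3 * sqrt(2)/ 2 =-9.62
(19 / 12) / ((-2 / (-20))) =95 / 6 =15.83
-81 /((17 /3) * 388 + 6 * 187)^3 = -2187 /988643265128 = -0.00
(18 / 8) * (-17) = -153 / 4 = -38.25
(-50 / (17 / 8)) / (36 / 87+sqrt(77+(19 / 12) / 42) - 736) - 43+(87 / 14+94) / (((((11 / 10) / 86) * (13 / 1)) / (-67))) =-40423.02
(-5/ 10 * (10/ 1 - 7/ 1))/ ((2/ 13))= -39/ 4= -9.75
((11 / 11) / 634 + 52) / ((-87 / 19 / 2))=-626411 / 27579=-22.71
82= 82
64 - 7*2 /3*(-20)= 472 /3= 157.33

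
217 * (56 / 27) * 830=10086160 / 27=373561.48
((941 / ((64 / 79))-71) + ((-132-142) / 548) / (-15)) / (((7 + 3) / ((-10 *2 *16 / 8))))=-1046957 / 240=-4362.32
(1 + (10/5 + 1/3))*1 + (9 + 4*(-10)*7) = -803/3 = -267.67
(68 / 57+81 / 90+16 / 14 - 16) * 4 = -51.06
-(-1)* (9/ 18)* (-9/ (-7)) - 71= -985/ 14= -70.36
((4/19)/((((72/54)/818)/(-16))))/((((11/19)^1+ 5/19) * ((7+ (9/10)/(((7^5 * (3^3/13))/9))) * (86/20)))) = -4124437800/50590747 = -81.53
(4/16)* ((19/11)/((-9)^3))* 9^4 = -3.89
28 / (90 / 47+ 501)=1316 / 23637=0.06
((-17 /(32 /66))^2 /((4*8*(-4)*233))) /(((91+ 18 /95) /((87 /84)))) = -867056355 /1851962556416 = -0.00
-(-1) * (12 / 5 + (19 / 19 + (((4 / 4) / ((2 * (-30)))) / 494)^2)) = 2987000641 / 878529600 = 3.40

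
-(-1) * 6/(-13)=-6/13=-0.46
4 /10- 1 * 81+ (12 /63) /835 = -1413317 /17535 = -80.60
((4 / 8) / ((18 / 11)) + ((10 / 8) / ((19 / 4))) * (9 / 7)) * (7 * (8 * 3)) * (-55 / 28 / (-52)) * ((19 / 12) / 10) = 33913 / 52416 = 0.65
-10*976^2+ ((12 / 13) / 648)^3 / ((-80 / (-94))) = -131816860279603153 / 13837936320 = -9525760.00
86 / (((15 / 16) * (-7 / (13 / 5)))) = -17888 / 525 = -34.07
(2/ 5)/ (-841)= -2/ 4205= -0.00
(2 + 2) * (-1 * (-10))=40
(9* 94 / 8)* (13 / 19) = 5499 / 76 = 72.36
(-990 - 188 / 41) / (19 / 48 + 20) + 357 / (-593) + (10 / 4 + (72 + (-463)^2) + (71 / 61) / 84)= 26148289778019995 / 121963635948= 214394.15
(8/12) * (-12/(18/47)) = -188/9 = -20.89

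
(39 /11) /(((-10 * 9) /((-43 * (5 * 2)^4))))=559000 /33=16939.39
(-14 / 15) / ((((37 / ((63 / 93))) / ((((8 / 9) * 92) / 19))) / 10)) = -144256 / 196137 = -0.74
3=3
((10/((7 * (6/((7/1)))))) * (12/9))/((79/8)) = 160/711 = 0.23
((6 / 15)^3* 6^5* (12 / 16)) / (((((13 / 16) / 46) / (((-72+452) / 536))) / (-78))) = -1957312512 / 1675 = -1168544.78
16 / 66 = 8 / 33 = 0.24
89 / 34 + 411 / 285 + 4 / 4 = 16343 / 3230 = 5.06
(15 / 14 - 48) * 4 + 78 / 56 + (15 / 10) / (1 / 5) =-5007 / 28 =-178.82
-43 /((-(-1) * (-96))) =43 /96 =0.45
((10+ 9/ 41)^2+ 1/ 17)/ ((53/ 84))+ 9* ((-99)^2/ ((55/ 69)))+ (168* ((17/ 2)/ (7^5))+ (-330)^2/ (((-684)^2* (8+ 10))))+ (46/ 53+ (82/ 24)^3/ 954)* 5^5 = 23207435197962470673049/ 204163505497768320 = 113670.83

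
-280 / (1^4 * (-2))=140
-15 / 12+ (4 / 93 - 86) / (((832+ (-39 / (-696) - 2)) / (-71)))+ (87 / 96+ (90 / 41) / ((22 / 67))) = 3539405108567 / 258466858848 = 13.69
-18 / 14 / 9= -0.14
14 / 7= 2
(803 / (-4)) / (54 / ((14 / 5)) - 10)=-5621 / 260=-21.62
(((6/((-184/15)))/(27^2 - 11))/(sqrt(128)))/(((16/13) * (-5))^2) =-1521 * sqrt(2)/1352826880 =-0.00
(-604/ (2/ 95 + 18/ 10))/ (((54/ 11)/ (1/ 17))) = -315590/ 79407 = -3.97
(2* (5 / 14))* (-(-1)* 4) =20 / 7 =2.86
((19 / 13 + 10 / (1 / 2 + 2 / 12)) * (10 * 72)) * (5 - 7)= -308160 / 13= -23704.62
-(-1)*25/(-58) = -25/58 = -0.43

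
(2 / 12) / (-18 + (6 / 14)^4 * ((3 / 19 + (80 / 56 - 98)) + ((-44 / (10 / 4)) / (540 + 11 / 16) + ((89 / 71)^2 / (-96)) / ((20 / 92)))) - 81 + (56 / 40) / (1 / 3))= -0.00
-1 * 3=-3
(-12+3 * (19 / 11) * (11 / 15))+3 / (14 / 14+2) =-36 / 5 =-7.20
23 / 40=0.58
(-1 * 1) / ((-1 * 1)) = 1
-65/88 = -0.74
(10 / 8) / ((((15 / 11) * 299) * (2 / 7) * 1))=77 / 7176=0.01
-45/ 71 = -0.63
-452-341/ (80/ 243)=-119023/ 80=-1487.79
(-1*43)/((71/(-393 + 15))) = 16254/71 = 228.93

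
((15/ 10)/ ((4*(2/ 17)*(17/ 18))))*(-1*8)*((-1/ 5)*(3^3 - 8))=513/ 5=102.60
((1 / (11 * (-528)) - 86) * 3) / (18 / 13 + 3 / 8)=-6493357 / 44286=-146.62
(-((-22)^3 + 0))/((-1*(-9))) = 10648/9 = 1183.11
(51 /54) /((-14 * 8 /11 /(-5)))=935 /2016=0.46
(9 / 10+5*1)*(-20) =-118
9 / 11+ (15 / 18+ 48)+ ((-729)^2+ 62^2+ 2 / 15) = 176660479 / 330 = 535334.78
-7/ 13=-0.54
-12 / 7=-1.71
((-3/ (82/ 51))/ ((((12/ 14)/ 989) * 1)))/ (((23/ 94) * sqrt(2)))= -721497 * sqrt(2)/ 164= -6221.65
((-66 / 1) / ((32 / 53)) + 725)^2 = 97042201 / 256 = 379071.10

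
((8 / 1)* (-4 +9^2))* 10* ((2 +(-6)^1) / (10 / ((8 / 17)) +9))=-8960 / 11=-814.55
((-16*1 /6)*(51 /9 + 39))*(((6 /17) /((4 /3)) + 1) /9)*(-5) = 115240 /1377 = 83.69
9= 9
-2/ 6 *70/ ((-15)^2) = -14/ 135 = -0.10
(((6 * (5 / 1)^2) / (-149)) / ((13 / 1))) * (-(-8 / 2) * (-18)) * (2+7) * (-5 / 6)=-81000 / 1937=-41.82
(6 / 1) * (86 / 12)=43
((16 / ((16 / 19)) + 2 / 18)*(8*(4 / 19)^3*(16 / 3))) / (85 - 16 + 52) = 1409024 / 22408353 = 0.06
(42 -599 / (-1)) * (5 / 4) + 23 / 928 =743583 / 928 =801.27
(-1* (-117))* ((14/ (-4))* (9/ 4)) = -7371/ 8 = -921.38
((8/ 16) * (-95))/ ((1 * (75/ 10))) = -19/ 3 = -6.33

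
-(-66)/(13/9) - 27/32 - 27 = 17.85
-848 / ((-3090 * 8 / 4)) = 212 / 1545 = 0.14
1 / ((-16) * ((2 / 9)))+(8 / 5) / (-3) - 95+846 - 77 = 323129 / 480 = 673.19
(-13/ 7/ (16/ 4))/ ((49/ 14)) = -0.13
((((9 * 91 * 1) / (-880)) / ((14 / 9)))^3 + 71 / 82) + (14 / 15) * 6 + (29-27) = 1844440838643 / 223522816000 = 8.25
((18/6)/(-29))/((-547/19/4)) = 228/15863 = 0.01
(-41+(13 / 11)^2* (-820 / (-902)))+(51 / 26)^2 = -32285625 / 899756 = -35.88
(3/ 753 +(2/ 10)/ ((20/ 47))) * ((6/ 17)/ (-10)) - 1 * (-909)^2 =-1762870549191/ 2133500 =-826281.02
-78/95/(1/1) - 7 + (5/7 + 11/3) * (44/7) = 275339/13965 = 19.72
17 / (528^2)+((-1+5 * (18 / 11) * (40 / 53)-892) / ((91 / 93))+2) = -1215920414393 / 1344575232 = -904.32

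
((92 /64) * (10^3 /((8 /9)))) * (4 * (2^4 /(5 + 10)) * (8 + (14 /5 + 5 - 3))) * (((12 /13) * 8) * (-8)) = -67829760 /13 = -5217673.85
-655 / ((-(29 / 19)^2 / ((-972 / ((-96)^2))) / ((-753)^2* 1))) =-3619947053565 / 215296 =-16813814.72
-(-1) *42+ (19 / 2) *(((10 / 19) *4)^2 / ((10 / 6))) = 1278 / 19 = 67.26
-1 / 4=-0.25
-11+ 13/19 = -196/19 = -10.32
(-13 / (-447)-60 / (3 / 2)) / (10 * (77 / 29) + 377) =-518143 / 5231241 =-0.10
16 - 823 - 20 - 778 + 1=-1604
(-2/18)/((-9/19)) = 0.23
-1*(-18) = 18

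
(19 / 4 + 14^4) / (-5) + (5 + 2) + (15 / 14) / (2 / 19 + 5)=-104252847 / 13580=-7676.94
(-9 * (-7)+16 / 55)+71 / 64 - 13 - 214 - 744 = -3191231 / 3520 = -906.60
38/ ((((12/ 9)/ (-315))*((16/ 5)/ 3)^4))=-908971875/ 131072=-6934.91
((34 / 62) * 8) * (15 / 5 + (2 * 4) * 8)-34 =8058 / 31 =259.94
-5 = -5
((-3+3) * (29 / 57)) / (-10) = 0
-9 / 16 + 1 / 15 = -119 / 240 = -0.50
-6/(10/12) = -36/5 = -7.20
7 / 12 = 0.58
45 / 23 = 1.96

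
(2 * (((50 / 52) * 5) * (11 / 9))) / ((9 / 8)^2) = 88000 / 9477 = 9.29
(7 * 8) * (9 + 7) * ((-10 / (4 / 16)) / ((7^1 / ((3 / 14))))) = -7680 / 7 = -1097.14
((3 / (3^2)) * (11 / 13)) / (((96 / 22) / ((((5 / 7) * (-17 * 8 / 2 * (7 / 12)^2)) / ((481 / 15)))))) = -359975 / 10805184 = -0.03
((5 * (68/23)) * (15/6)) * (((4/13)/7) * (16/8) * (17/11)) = 115600/23023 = 5.02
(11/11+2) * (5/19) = 15/19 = 0.79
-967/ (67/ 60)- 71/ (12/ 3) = -236837/ 268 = -883.72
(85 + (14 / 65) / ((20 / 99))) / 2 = 55943 / 1300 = 43.03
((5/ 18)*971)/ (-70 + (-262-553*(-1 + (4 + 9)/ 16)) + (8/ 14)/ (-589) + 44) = -160137320/ 109429119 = -1.46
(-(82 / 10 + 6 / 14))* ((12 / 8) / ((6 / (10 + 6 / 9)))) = -2416 / 105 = -23.01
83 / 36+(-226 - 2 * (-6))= -7621 / 36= -211.69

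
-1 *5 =-5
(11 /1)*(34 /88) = 17 /4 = 4.25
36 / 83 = 0.43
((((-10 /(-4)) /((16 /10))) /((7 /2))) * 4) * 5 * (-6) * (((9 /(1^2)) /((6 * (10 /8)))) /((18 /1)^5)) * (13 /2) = -325 /1469664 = -0.00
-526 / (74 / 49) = -12887 / 37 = -348.30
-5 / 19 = -0.26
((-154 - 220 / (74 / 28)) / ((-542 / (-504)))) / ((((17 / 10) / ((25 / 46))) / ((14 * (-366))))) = 1416821868000 / 3920557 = 361382.80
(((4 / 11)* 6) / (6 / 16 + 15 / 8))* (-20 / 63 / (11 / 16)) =-10240 / 22869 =-0.45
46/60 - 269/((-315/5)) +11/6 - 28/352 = 188227/27720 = 6.79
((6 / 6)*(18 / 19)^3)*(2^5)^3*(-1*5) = -955514880 / 6859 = -139308.19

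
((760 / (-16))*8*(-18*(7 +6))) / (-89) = -88920 / 89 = -999.10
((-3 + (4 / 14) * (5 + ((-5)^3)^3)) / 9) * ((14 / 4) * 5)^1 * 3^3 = -58593915 / 2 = -29296957.50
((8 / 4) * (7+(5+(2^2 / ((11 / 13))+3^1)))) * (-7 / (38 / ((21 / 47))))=-31899 / 9823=-3.25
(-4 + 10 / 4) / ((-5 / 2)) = 0.60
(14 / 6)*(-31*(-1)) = 217 / 3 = 72.33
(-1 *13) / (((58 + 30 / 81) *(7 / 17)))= -5967 / 11032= -0.54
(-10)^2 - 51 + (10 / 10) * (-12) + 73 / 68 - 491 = -30799 / 68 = -452.93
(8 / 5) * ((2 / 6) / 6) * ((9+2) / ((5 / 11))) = 484 / 225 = 2.15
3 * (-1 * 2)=-6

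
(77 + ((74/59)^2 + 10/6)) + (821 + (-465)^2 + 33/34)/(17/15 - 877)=-781674090817/4664804556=-167.57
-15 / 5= -3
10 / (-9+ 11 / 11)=-5 / 4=-1.25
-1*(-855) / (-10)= -171 / 2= -85.50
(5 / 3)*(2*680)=6800 / 3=2266.67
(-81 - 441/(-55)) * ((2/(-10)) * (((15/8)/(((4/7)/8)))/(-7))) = -6021/110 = -54.74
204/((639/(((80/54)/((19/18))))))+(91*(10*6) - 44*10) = 60953260/12141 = 5020.45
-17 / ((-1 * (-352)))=-17 / 352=-0.05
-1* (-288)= 288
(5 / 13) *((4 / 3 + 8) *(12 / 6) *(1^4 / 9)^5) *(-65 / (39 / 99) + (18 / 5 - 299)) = -128912 / 2302911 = -0.06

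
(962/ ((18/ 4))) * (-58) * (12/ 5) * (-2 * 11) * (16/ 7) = 157121536/ 105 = 1496395.58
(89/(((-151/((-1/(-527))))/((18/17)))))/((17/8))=-12816/22997753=-0.00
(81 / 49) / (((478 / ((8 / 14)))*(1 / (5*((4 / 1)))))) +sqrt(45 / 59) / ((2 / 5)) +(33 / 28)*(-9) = -3465207 / 327908 +15*sqrt(295) / 118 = -8.38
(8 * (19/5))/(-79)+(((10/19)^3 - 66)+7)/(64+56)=-56912431/65023320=-0.88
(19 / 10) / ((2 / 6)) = 57 / 10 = 5.70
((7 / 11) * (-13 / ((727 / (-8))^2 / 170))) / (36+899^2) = -990080 / 4698943627103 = -0.00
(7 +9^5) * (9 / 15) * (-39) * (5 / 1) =-6909552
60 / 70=6 / 7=0.86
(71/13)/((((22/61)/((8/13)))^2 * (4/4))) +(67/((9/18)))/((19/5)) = 258424854/5050903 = 51.16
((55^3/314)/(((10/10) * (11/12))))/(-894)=-15125/23393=-0.65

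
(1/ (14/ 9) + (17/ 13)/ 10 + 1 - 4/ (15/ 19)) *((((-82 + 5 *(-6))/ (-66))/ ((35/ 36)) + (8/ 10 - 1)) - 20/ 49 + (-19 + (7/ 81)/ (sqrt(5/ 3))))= 8655572/ 147147 - 899 *sqrt(15)/ 15795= 58.60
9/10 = 0.90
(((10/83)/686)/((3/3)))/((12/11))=55/341628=0.00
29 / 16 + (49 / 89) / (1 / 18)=16693 / 1424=11.72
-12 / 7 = -1.71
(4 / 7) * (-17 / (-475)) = 68 / 3325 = 0.02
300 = 300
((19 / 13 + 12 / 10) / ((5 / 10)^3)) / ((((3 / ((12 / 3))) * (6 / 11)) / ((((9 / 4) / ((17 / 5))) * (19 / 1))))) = 144628 / 221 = 654.43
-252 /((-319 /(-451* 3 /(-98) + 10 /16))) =11.40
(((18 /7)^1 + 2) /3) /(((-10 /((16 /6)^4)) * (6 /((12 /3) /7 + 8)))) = -131072 /11907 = -11.01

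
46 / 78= 23 / 39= 0.59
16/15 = 1.07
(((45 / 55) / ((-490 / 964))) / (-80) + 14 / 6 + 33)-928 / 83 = 648849281 / 26842200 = 24.17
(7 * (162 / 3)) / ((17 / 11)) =4158 / 17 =244.59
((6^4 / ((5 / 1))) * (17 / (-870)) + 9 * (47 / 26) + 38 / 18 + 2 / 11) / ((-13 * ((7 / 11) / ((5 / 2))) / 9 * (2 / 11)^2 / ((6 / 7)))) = -9143261061 / 9605960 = -951.83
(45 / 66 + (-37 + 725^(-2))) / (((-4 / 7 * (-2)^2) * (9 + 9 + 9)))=326646719 / 555060000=0.59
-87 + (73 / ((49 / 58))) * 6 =21141 / 49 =431.45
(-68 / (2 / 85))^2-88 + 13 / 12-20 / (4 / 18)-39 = 100222609 / 12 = 8351884.08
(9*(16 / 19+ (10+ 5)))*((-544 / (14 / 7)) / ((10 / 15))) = -1105272 / 19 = -58172.21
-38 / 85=-0.45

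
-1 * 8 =-8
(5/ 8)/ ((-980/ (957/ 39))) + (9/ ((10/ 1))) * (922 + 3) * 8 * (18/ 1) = 2443633601/ 20384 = 119879.98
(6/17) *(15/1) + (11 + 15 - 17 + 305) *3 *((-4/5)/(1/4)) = -255774/85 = -3009.11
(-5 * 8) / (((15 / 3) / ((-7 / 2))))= 28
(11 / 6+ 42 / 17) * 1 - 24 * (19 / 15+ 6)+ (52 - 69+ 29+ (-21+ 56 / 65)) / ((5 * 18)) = -170.19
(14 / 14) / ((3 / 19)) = 19 / 3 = 6.33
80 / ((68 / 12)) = 240 / 17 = 14.12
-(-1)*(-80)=-80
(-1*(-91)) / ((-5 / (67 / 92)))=-6097 / 460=-13.25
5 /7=0.71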